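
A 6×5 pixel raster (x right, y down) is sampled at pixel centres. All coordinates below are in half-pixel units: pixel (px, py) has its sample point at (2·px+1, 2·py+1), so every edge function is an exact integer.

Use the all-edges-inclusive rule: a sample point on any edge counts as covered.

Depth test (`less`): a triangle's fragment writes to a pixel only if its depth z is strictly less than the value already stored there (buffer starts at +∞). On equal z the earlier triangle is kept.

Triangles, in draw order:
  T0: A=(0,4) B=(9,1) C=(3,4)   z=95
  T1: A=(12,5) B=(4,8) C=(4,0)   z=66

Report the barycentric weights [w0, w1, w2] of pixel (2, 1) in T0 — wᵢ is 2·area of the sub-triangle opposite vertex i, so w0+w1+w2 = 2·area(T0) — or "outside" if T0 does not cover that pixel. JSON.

T0:
  2·area = 9
  edge (0, 4)→(9, 1): d=(9,-3) inclusive
  edge (9, 1)→(3, 4): d=(-6,3) inclusive
  edge (3, 4)→(0, 4): d=(-3,0) inclusive
    (4,0)@(9, 1): e=[0,0,9] → X  [on edge]
    (5,0)@(11, 1): e=[6,-6,9] → .
    (1,1)@(3, 3): e=[0,6,3] → X  [on edge]
    (2,1)@(5, 3): e=[6,0,3] → X  [on edge]
    (3,1)@(7, 3): e=[12,-6,3] → .
    (4,1)@(9, 3): e=[18,-12,3] → .
    (0,2)@(1, 5): e=[12,0,-3] → .  [on edge]
    (1,2)@(3, 5): e=[18,-6,-3] → .
    (2,2)@(5, 5): e=[24,-12,-3] → .
  covered (3 px):
    . . . . X .
    . X X . . .
    . . . . . .
    . . . . . .
    . . . . . .
T1:
  2·area = 64
  edge (12, 5)→(4, 8): d=(-8,3) inclusive
  edge (4, 8)→(4, 0): d=(0,-8) inclusive
  edge (4, 0)→(12, 5): d=(8,5) inclusive
    (2,0)@(5, 1): e=[53,8,3] → X
    (3,0)@(7, 1): e=[47,24,-7] → .
    (2,1)@(5, 3): e=[37,8,19] → X
    (3,1)@(7, 3): e=[31,24,9] → X
    (4,1)@(9, 3): e=[25,40,-1] → .
    (2,2)@(5, 5): e=[21,8,35] → X
    (4,2)@(9, 5): e=[9,40,15] → X
    (5,2)@(11, 5): e=[3,56,5] → X
    (2,3)@(5, 7): e=[5,8,51] → X
    (3,3)@(7, 7): e=[-1,24,41] → .
    (4,3)@(9, 7): e=[-7,40,31] → .
    (5,3)@(11, 7): e=[-13,56,21] → .
  covered (8 px):
    . . X . . .
    . . X X . .
    . . X X X X
    . . X . . .
    . . . . . .

Answer: [0,3,6]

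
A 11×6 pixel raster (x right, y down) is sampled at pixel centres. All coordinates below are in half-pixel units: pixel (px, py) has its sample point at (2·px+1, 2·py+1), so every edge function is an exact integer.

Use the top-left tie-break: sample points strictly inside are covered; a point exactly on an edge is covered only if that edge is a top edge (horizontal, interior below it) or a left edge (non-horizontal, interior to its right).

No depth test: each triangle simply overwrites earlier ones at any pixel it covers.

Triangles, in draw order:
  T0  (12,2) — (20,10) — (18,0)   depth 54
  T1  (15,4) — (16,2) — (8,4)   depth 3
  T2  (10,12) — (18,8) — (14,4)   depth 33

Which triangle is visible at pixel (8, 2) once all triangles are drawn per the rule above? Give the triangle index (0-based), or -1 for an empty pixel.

T0:
  2·area = 64  (B↔C swapped to make it positive)
  edge (12, 2)→(18, 0): d=(6,-2) top-left  bias=+0
  edge (18, 0)→(20, 10): d=(2,10) right/bottom  bias=-1
  edge (20, 10)→(12, 2): d=(-8,-8) top-left  bias=+0
    (5,0)@(11, 1): e=[-8,72,0] → ·  [on edge]
    (7,0)@(15, 1): e=[0,32,32] → #  [on edge]
    (8,0)@(17, 1): e=[4,12,48] → #
    (9,0)@(19, 1): e=[8,-8,64] → ·
    (4,1)@(9, 3): e=[0,96,-32] → ·  [on edge]
    (6,1)@(13, 3): e=[8,56,0] → #  [on edge]
    (9,1)@(19, 3): e=[20,-4,48] → ·
    (1,2)@(3, 5): e=[0,160,-96] → ·  [on edge]
    (6,2)@(13, 5): e=[20,60,-16] → ·
    (7,2)@(15, 5): e=[24,40,0] → #  [on edge]
    (9,2)@(19, 5): e=[32,0,32] → ·  [on edge]
    (7,3)@(15, 7): e=[36,44,-16] → ·
    (8,3)@(17, 7): e=[40,24,0] → #  [on edge]
    (9,4)@(19, 9): e=[56,8,0] → #  [on edge]
    (10,5)@(21, 11): e=[72,-8,0] → ·  [on edge]
  covered (10 px):
    · · · · · · · # # · ·
    · · · · · · # # # · ·
    · · · · · · · # # · ·
    · · · · · · · · # # ·
    · · · · · · · · · # ·
    · · · · · · · · · · ·
T1:
  2·area = 14  (B↔C swapped to make it positive)
  edge (15, 4)→(8, 4): d=(-7,0) right/bottom  bias=-1
  edge (8, 4)→(16, 2): d=(8,-2) top-left  bias=+0
  edge (16, 2)→(15, 4): d=(-1,2) right/bottom  bias=-1
    (6,1)@(13, 3): e=[7,2,5] → #
    (7,1)@(15, 3): e=[7,6,1] → #
    (8,1)@(17, 3): e=[7,10,-3] → ·
    (6,2)@(13, 5): e=[-7,18,3] → ·
    (7,2)@(15, 5): e=[-7,22,-1] → ·
  covered (2 px):
    · · · · · · · · · · ·
    · · · · · · # # · · ·
    · · · · · · · · · · ·
    · · · · · · · · · · ·
    · · · · · · · · · · ·
    · · · · · · · · · · ·
T2:
  2·area = 48  (B↔C swapped to make it positive)
  edge (10, 12)→(14, 4): d=(4,-8) top-left  bias=+0
  edge (14, 4)→(18, 8): d=(4,4) right/bottom  bias=-1
  edge (18, 8)→(10, 12): d=(-8,4) right/bottom  bias=-1
    (5,0)@(11, 1): e=[-36,0,84] → ·  [on edge]
    (6,1)@(13, 3): e=[-12,0,60] → ·  [on edge]
    (7,2)@(15, 5): e=[12,0,36] → ·  [on edge]
    (6,3)@(13, 7): e=[4,16,28] → #
    (7,3)@(15, 7): e=[20,8,20] → #
    (8,3)@(17, 7): e=[36,0,12] → ·  [on edge]
    (6,4)@(13, 9): e=[12,24,12] → #
    (8,4)@(17, 9): e=[44,8,-4] → ·
    (9,4)@(19, 9): e=[60,0,-12] → ·  [on edge]
    (5,5)@(11, 11): e=[4,40,4] → #
    (6,5)@(13, 11): e=[20,32,-4] → ·
    (7,5)@(15, 11): e=[36,24,-12] → ·
    (10,5)@(21, 11): e=[84,0,-36] → ·  [on edge]
  covered (5 px):
    · · · · · · · · · · ·
    · · · · · · · · · · ·
    · · · · · · · · · · ·
    · · · · · · # # · · ·
    · · · · · · # # · · ·
    · · · · · # · · · · ·

Z-buffer (winner per pixel, '.' = empty):
  . . . . . . . 0 0 . .
  . . . . . . 1 1 0 . .
  . . . . . . . 0 0 . .
  . . . . . . 2 2 0 0 .
  . . . . . . 2 2 . 0 .
  . . . . . 2 . . . . .

Final: 0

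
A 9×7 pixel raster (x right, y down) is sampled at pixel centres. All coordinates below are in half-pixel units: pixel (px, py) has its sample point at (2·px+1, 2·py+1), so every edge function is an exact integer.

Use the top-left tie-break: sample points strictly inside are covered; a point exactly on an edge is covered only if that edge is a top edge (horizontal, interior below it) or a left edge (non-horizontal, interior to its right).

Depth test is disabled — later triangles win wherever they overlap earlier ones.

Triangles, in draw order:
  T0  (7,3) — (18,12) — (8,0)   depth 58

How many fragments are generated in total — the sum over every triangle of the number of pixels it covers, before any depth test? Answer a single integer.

T0:
  2·area = 42  (B↔C swapped to make it positive)
  edge (7, 3)→(8, 0): d=(1,-3) top-left  bias=+0
  edge (8, 0)→(18, 12): d=(10,12) right/bottom  bias=-1
  edge (18, 12)→(7, 3): d=(-11,-9) top-left  bias=+0
    (3,1)@(7, 3): e=[0,42,0] → X  [on edge]
    (4,1)@(9, 3): e=[6,18,18] → X
    (5,1)@(11, 3): e=[12,-6,36] → .
    (3,2)@(7, 5): e=[2,62,-22] → .
    (4,2)@(9, 5): e=[8,38,-4] → .
    (5,2)@(11, 5): e=[14,14,14] → X
    (6,2)@(13, 5): e=[20,-10,32] → .
    (5,3)@(11, 7): e=[16,34,-8] → .
    (6,3)@(13, 7): e=[22,10,10] → X
    (7,3)@(15, 7): e=[28,-14,28] → .
    (2,4)@(5, 9): e=[0,126,-84] → .  [on edge]
    (6,4)@(13, 9): e=[24,30,-12] → .
  covered (6 px):
    . . . . . . . . .
    . . . X X . . . .
    . . . . . X . . .
    . . . . . . X . .
    . . . . . . . X .
    . . . . . . . . X
    . . . . . . . . .

Result: 6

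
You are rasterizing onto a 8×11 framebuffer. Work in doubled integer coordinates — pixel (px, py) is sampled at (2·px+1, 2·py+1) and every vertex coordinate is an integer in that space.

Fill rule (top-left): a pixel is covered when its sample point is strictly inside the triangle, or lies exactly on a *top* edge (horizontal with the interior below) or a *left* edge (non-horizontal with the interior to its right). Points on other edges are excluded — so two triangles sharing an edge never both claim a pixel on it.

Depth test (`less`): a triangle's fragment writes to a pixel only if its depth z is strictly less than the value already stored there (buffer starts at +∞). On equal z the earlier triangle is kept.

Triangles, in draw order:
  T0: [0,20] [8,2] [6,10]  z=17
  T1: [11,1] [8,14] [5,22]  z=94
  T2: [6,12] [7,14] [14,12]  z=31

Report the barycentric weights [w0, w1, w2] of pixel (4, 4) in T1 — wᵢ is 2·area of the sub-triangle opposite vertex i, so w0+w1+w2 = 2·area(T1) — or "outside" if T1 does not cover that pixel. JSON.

T0:
  2·area = 28
  edge (0, 20)→(8, 2): d=(8,-18) top-left  bias=+0
  edge (8, 2)→(6, 10): d=(-2,8) right/bottom  bias=-1
  edge (6, 10)→(0, 20): d=(-6,10) right/bottom  bias=-1
    (3,2)@(7, 5): e=[6,2,20] → █
    (4,2)@(9, 5): e=[42,-14,0] → ·  [on edge]
    (3,3)@(7, 7): e=[22,-2,8] → ·
    (2,4)@(5, 9): e=[2,10,16] → █
    (3,4)@(7, 9): e=[38,-6,-4] → ·
    (2,5)@(5, 11): e=[18,6,4] → █
    (3,5)@(7, 11): e=[54,-10,-16] → ·
    (2,6)@(5, 13): e=[34,2,-8] → ·
    (1,7)@(3, 15): e=[14,14,0] → ·  [on edge]
  covered (3 px):
    · · · · · · · ·
    · · · · · · · ·
    · · · █ · · · ·
    · · · · · · · ·
    · · █ · · · · ·
    · · █ · · · · ·
    · · · · · · · ·
    · · · · · · · ·
    · · · · · · · ·
    · · · · · · · ·
    · · · · · · · ·
T1:
  2·area = 15
  edge (11, 1)→(8, 14): d=(-3,13) right/bottom  bias=-1
  edge (8, 14)→(5, 22): d=(-3,8) right/bottom  bias=-1
  edge (5, 22)→(11, 1): d=(6,-21) top-left  bias=+0
    (5,0)@(11, 1): e=[0,15,0] → ·  [on edge]
    (4,4)@(9, 9): e=[2,7,6] → █
    (5,4)@(11, 9): e=[-24,-9,48] → ·
    (4,5)@(9, 11): e=[-4,1,18] → ·
    (3,7)@(7, 15): e=[10,5,0] → █  [on edge]
    (4,7)@(9, 15): e=[-16,-11,42] → ·
    (3,8)@(7, 17): e=[4,-1,12] → ·
  covered (2 px):
    · · · · · · · ·
    · · · · · · · ·
    · · · · · · · ·
    · · · · · · · ·
    · · · · █ · · ·
    · · · · · · · ·
    · · · · · · · ·
    · · · █ · · · ·
    · · · · · · · ·
    · · · · · · · ·
    · · · · · · · ·
T2:
  2·area = 16  (B↔C swapped to make it positive)
  edge (6, 12)→(14, 12): d=(8,0) top-left  bias=+0
  edge (14, 12)→(7, 14): d=(-7,2) right/bottom  bias=-1
  edge (7, 14)→(6, 12): d=(-1,-2) top-left  bias=+0
    (3,6)@(7, 13): e=[8,7,1] → █
    (4,6)@(9, 13): e=[8,3,5] → █
    (5,6)@(11, 13): e=[8,-1,9] → ·
    (3,7)@(7, 15): e=[24,-7,-1] → ·
    (4,7)@(9, 15): e=[24,-11,3] → ·
  covered (2 px):
    · · · · · · · ·
    · · · · · · · ·
    · · · · · · · ·
    · · · · · · · ·
    · · · · · · · ·
    · · · · · · · ·
    · · · █ █ · · ·
    · · · · · · · ·
    · · · · · · · ·
    · · · · · · · ·
    · · · · · · · ·

Final: [7,6,2]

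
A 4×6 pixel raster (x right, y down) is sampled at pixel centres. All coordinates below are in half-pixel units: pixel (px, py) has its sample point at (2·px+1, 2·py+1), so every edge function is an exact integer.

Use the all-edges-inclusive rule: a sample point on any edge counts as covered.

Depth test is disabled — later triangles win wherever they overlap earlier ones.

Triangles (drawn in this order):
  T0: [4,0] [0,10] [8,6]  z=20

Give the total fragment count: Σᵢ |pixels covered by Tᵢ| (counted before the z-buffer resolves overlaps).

T0:
  2·area = 64  (B↔C swapped to make it positive)
  edge (4, 0)→(8, 6): d=(4,6) inclusive
  edge (8, 6)→(0, 10): d=(-8,4) inclusive
  edge (0, 10)→(4, 0): d=(4,-10) inclusive
    (1,1)@(3, 3): e=[18,44,2] → █
    (2,1)@(5, 3): e=[6,36,22] → █
    (3,1)@(7, 3): e=[-6,28,42] → ·
    (1,2)@(3, 5): e=[26,28,10] → █
    (3,2)@(7, 5): e=[2,12,50] → █
    (1,3)@(3, 7): e=[34,12,18] → █
    (3,3)@(7, 7): e=[10,-4,58] → ·
    (0,4)@(1, 9): e=[54,4,6] → █
    (1,4)@(3, 9): e=[42,-4,26] → ·
    (2,4)@(5, 9): e=[30,-12,46] → ·
    (0,5)@(1, 11): e=[62,-12,14] → ·
  covered (8 px):
    · · · ·
    · █ █ ·
    · █ █ █
    · █ █ ·
    █ · · ·
    · · · ·

Result: 8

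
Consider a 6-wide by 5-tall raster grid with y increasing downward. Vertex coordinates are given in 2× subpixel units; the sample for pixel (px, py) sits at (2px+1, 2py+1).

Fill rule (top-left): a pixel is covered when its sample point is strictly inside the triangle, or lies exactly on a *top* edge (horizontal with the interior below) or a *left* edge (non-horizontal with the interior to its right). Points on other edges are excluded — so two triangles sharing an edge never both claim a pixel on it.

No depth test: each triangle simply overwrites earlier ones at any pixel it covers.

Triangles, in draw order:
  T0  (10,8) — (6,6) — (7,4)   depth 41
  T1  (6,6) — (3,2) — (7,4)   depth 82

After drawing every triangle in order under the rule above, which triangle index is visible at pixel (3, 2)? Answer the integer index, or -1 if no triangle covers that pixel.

T0:
  2·area = 10
  edge (10, 8)→(6, 6): d=(-4,-2) top-left  bias=+0
  edge (6, 6)→(7, 4): d=(1,-2) top-left  bias=+0
  edge (7, 4)→(10, 8): d=(3,4) right/bottom  bias=-1
    (3,2)@(7, 5): e=[6,1,3] → #
    (4,2)@(9, 5): e=[10,5,-5] → ·
    (3,3)@(7, 7): e=[-2,3,9] → ·
    (4,3)@(9, 7): e=[2,7,1] → #
    (5,3)@(11, 7): e=[6,11,-7] → ·
    (4,4)@(9, 9): e=[-6,9,7] → ·
  covered (2 px):
    · · · · · ·
    · · · · · ·
    · · · # · ·
    · · · · # ·
    · · · · · ·
T1:
  2·area = 10
  edge (6, 6)→(3, 2): d=(-3,-4) top-left  bias=+0
  edge (3, 2)→(7, 4): d=(4,2) right/bottom  bias=-1
  edge (7, 4)→(6, 6): d=(-1,2) right/bottom  bias=-1
    (0,0)@(1, 1): e=[-5,0,15] → ·  [on edge]
    (2,1)@(5, 3): e=[5,0,5] → ·  [on edge]
    (4,2)@(9, 5): e=[15,0,-5] → ·  [on edge]
  covered (0 px):
    · · · · · ·
    · · · · · ·
    · · · · · ·
    · · · · · ·
    · · · · · ·

Z-buffer (winner per pixel, '.' = empty):
  . . . . . .
  . . . . . .
  . . . 0 . .
  . . . . 0 .
  . . . . . .

Result: 0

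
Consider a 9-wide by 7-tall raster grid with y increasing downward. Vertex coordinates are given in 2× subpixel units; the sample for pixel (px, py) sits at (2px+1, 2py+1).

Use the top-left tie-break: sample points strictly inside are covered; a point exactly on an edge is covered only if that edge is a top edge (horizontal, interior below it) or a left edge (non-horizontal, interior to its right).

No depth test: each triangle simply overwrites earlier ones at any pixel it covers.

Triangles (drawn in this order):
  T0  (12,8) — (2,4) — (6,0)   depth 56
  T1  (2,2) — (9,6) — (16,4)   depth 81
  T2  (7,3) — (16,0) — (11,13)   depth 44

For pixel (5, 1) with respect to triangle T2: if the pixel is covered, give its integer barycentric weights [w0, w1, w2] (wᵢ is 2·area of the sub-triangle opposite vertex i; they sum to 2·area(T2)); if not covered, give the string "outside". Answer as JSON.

T0:
  2·area = 56
  edge (12, 8)→(2, 4): d=(-10,-4) top-left  bias=+0
  edge (2, 4)→(6, 0): d=(4,-4) top-left  bias=+0
  edge (6, 0)→(12, 8): d=(6,8) right/bottom  bias=-1
    (2,0)@(5, 1): e=[42,0,14] → #  [on edge]
    (3,0)@(7, 1): e=[50,8,-2] → ·
    (1,1)@(3, 3): e=[14,0,42] → #  [on edge]
    (3,1)@(7, 3): e=[30,16,10] → #
    (4,1)@(9, 3): e=[38,24,-6] → ·
    (0,2)@(1, 5): e=[-14,0,70] → ·  [on edge]
    (1,2)@(3, 5): e=[-6,8,54] → ·
    (2,2)@(5, 5): e=[2,16,38] → #
    (4,2)@(9, 5): e=[18,32,6] → #
    (5,2)@(11, 5): e=[26,40,-10] → ·
    (2,3)@(5, 7): e=[-18,24,50] → ·
    (3,3)@(7, 7): e=[-10,32,34] → ·
  covered (8 px):
    · · # · · · · · ·
    · # # # · · · · ·
    · · # # # · · · ·
    · · · · · # · · ·
    · · · · · · · · ·
    · · · · · · · · ·
    · · · · · · · · ·
T1:
  2·area = 42  (B↔C swapped to make it positive)
  edge (2, 2)→(16, 4): d=(14,2) right/bottom  bias=-1
  edge (16, 4)→(9, 6): d=(-7,2) right/bottom  bias=-1
  edge (9, 6)→(2, 2): d=(-7,-4) top-left  bias=+0
    (2,1)@(5, 3): e=[8,29,5] → #
    (3,1)@(7, 3): e=[4,25,13] → #
    (4,1)@(9, 3): e=[0,21,21] → ·  [on edge]
    (2,2)@(5, 5): e=[36,15,-9] → ·
    (3,2)@(7, 5): e=[32,11,-1] → ·
    (4,2)@(9, 5): e=[28,7,7] → #
    (5,2)@(11, 5): e=[24,3,15] → #
    (6,2)@(13, 5): e=[20,-1,23] → ·
    (4,3)@(9, 7): e=[56,-7,-7] → ·
    (5,3)@(11, 7): e=[52,-11,1] → ·
  covered (4 px):
    · · · · · · · · ·
    · · # # · · · · ·
    · · · · # # · · ·
    · · · · · · · · ·
    · · · · · · · · ·
    · · · · · · · · ·
    · · · · · · · · ·
T2:
  2·area = 102
  edge (7, 3)→(16, 0): d=(9,-3) top-left  bias=+0
  edge (16, 0)→(11, 13): d=(-5,13) right/bottom  bias=-1
  edge (11, 13)→(7, 3): d=(-4,-10) top-left  bias=+0
    (6,0)@(13, 1): e=[0,34,68] → #  [on edge]
    (7,0)@(15, 1): e=[6,8,88] → #
    (8,0)@(17, 1): e=[12,-18,108] → ·
    (3,1)@(7, 3): e=[0,102,0] → #  [on edge]
    (4,1)@(9, 3): e=[6,76,20] → #
    (5,1)@(11, 3): e=[12,50,40] → #
    (7,1)@(15, 3): e=[24,-2,80] → ·
    (0,2)@(1, 5): e=[0,170,-68] → ·  [on edge]
    (3,2)@(7, 5): e=[18,92,-8] → ·
    (4,2)@(9, 5): e=[24,66,12] → #
    (7,2)@(15, 5): e=[42,-12,72] → ·
    (4,3)@(9, 7): e=[42,56,4] → #
    (5,6)@(11, 13): e=[102,0,0] → ·  [on edge]
  covered (14 px):
    · · · · · · # # ·
    · · · # # # # · ·
    · · · · # # # · ·
    · · · · # # # · ·
    · · · · · # · · ·
    · · · · · # · · ·
    · · · · · · · · ·

Final: [50,40,12]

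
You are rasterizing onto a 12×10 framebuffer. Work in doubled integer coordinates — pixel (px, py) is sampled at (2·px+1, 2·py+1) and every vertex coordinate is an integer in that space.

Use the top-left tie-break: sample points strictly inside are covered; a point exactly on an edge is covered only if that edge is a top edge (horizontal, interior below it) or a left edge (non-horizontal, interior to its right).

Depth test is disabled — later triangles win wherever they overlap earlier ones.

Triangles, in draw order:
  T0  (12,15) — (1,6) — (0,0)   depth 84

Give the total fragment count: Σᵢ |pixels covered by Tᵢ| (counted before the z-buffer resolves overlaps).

T0:
  2·area = 57
  edge (12, 15)→(1, 6): d=(-11,-9) top-left  bias=+0
  edge (1, 6)→(0, 0): d=(-1,-6) top-left  bias=+0
  edge (0, 0)→(12, 15): d=(12,15) right/bottom  bias=-1
    (0,1)@(1, 3): e=[33,3,21] → #
    (1,1)@(3, 3): e=[51,15,-9] → ·
    (0,2)@(1, 5): e=[11,1,45] → #
    (1,2)@(3, 5): e=[29,13,15] → #
    (2,2)@(5, 5): e=[47,25,-15] → ·
    (0,3)@(1, 7): e=[-11,-1,69] → ·
    (1,3)@(3, 7): e=[7,11,39] → #
    (2,3)@(5, 7): e=[25,23,9] → #
    (3,3)@(7, 7): e=[43,35,-21] → ·
    (1,4)@(3, 9): e=[-15,9,63] → ·
    (2,4)@(5, 9): e=[3,21,33] → #
    (3,4)@(7, 9): e=[21,33,3] → #
  covered (7 px):
    · · · · · · · · · · · ·
    # · · · · · · · · · · ·
    # # · · · · · · · · · ·
    · # # · · · · · · · · ·
    · · # # · · · · · · · ·
    · · · · · · · · · · · ·
    · · · · · · · · · · · ·
    · · · · · · · · · · · ·
    · · · · · · · · · · · ·
    · · · · · · · · · · · ·

Final: 7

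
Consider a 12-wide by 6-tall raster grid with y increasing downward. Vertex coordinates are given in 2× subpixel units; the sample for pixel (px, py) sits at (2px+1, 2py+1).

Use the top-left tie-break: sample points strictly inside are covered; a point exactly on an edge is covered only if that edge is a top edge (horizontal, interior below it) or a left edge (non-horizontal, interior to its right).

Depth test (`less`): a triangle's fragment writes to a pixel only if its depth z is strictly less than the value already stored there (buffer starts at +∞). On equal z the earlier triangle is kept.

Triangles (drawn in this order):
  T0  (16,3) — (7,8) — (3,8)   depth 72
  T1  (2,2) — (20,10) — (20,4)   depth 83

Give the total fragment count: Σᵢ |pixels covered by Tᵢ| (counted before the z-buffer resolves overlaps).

T0:
  2·area = 20
  edge (16, 3)→(7, 8): d=(-9,5) right/bottom  bias=-1
  edge (7, 8)→(3, 8): d=(-4,0) right/bottom  bias=-1
  edge (3, 8)→(16, 3): d=(13,-5) top-left  bias=+0
    (5,2)@(11, 5): e=[7,12,1] → X
    (6,2)@(13, 5): e=[-3,12,11] → .
    (3,3)@(7, 7): e=[9,4,7] → X
    (4,3)@(9, 7): e=[-1,4,17] → .
    (5,3)@(11, 7): e=[-11,4,27] → .
    (3,4)@(7, 9): e=[-9,-4,33] → .
  covered (2 px):
    . . . . . . . . . . . .
    . . . . . . . . . . . .
    . . . . . X . . . . . .
    . . . X . . . . . . . .
    . . . . . . . . . . . .
    . . . . . . . . . . . .
T1:
  2·area = 108  (B↔C swapped to make it positive)
  edge (2, 2)→(20, 4): d=(18,2) right/bottom  bias=-1
  edge (20, 4)→(20, 10): d=(0,6) right/bottom  bias=-1
  edge (20, 10)→(2, 2): d=(-18,-8) top-left  bias=+0
    (2,1)@(5, 3): e=[12,90,6] → X
    (3,1)@(7, 3): e=[8,78,22] → X
    (4,1)@(9, 3): e=[4,66,38] → X
    (5,1)@(11, 3): e=[0,54,54] → .  [on edge]
    (2,2)@(5, 5): e=[48,90,-30] → .
    (3,2)@(7, 5): e=[44,78,-14] → .
    (4,2)@(9, 5): e=[40,66,2] → X
    (5,2)@(11, 5): e=[36,54,18] → X
    (6,2)@(13, 5): e=[32,42,34] → X
    (7,2)@(15, 5): e=[28,30,50] → X
    (8,2)@(17, 5): e=[24,18,66] → X
    (9,2)@(19, 5): e=[20,6,82] → X
  covered (13 px):
    . . . . . . . . . . . .
    . . X X X . . . . . . .
    . . . . X X X X X X . .
    . . . . . . . X X X . .
    . . . . . . . . . X . .
    . . . . . . . . . . . .

Answer: 15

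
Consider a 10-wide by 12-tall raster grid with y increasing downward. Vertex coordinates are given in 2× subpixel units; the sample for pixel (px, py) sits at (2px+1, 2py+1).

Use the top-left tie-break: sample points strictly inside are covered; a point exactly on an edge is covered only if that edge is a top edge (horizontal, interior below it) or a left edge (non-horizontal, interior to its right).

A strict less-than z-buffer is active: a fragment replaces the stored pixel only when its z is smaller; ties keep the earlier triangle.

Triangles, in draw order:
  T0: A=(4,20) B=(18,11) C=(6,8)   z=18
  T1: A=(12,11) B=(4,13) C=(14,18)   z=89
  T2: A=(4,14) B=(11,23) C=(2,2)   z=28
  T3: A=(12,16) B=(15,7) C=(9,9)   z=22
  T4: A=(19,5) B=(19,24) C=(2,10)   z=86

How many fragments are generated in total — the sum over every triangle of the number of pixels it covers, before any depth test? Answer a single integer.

T0:
  2·area = 150  (B↔C swapped to make it positive)
  edge (4, 20)→(6, 8): d=(2,-12) top-left  bias=+0
  edge (6, 8)→(18, 11): d=(12,3) right/bottom  bias=-1
  edge (18, 11)→(4, 20): d=(-14,9) right/bottom  bias=-1
    (3,4)@(7, 9): e=[14,9,127] → #
    (4,4)@(9, 9): e=[38,3,109] → #
    (5,4)@(11, 9): e=[62,-3,91] → ·
    (3,5)@(7, 11): e=[18,33,99] → #
    (5,5)@(11, 11): e=[66,21,63] → #
    (6,5)@(13, 11): e=[90,15,45] → #
    (7,5)@(15, 11): e=[114,9,27] → #
    (8,5)@(17, 11): e=[138,3,9] → #
    (9,5)@(19, 11): e=[162,-3,-9] → ·
    (3,6)@(7, 13): e=[22,57,71] → #
    (7,6)@(15, 13): e=[118,33,-1] → ·
    (8,6)@(17, 13): e=[142,27,-19] → ·
  covered (19 px):
    · · · · · · · · · ·
    · · · · · · · · · ·
    · · · · · · · · · ·
    · · · · · · · · · ·
    · · · # # · · · · ·
    · · · # # # # # # ·
    · · · # # # # · · ·
    · · # # # # · · · ·
    · · # # · · · · · ·
    · · # · · · · · · ·
    · · · · · · · · · ·
    · · · · · · · · · ·
T1:
  2·area = 60  (B↔C swapped to make it positive)
  edge (12, 11)→(14, 18): d=(2,7) right/bottom  bias=-1
  edge (14, 18)→(4, 13): d=(-10,-5) top-left  bias=+0
  edge (4, 13)→(12, 11): d=(8,-2) top-left  bias=+0
    (2,6)@(5, 13): e=[53,5,2] → #
    (3,6)@(7, 13): e=[39,15,6] → #
    (4,6)@(9, 13): e=[25,25,10] → #
    (5,6)@(11, 13): e=[11,35,14] → #
    (6,6)@(13, 13): e=[-3,45,18] → ·
    (2,7)@(5, 15): e=[57,-15,18] → ·
    (3,7)@(7, 15): e=[43,-5,22] → ·
    (4,7)@(9, 15): e=[29,5,26] → #
    (6,7)@(13, 15): e=[1,25,34] → #
    (7,7)@(15, 15): e=[-13,35,38] → ·
    (4,8)@(9, 17): e=[33,-15,42] → ·
    (5,8)@(11, 17): e=[19,-5,46] → ·
  covered (8 px):
    · · · · · · · · · ·
    · · · · · · · · · ·
    · · · · · · · · · ·
    · · · · · · · · · ·
    · · · · · · · · · ·
    · · · · · · · · · ·
    · · # # # # · · · ·
    · · · · # # # · · ·
    · · · · · · # · · ·
    · · · · · · · · · ·
    · · · · · · · · · ·
    · · · · · · · · · ·
T2:
  2·area = 66  (B↔C swapped to make it positive)
  edge (4, 14)→(2, 2): d=(-2,-12) top-left  bias=+0
  edge (2, 2)→(11, 23): d=(9,21) right/bottom  bias=-1
  edge (11, 23)→(4, 14): d=(-7,-9) top-left  bias=+0
    (1,2)@(3, 5): e=[6,6,54] → #
    (2,2)@(5, 5): e=[30,-36,72] → ·
    (1,3)@(3, 7): e=[2,24,40] → #
    (2,3)@(5, 7): e=[26,-18,58] → ·
    (1,4)@(3, 9): e=[-2,42,26] → ·
    (2,4)@(5, 9): e=[22,0,44] → ·  [on edge]
    (2,5)@(5, 11): e=[18,18,30] → #
    (3,5)@(7, 11): e=[42,-24,48] → ·
    (2,6)@(5, 13): e=[14,36,16] → #
    (3,6)@(7, 13): e=[38,-6,34] → ·
    (2,7)@(5, 15): e=[10,54,2] → #
    (3,7)@(7, 15): e=[34,12,20] → #
    (5,11)@(11, 23): e=[66,0,0] → ·  [on edge]
  covered (8 px):
    · · · · · · · · · ·
    · · · · · · · · · ·
    · # · · · · · · · ·
    · # · · · · · · · ·
    · · · · · · · · · ·
    · · # · · · · · · ·
    · · # · · · · · · ·
    · · # # · · · · · ·
    · · · # · · · · · ·
    · · · · # · · · · ·
    · · · · · · · · · ·
    · · · · · · · · · ·
T3:
  2·area = 48  (B↔C swapped to make it positive)
  edge (12, 16)→(9, 9): d=(-3,-7) top-left  bias=+0
  edge (9, 9)→(15, 7): d=(6,-2) top-left  bias=+0
  edge (15, 7)→(12, 16): d=(-3,9) right/bottom  bias=-1
    (8,0)@(17, 1): e=[80,-32,0] → ·  [on edge]
    (7,3)@(15, 7): e=[48,0,0] → ·  [on edge]
    (4,4)@(9, 9): e=[0,0,48] → #  [on edge]
    (5,4)@(11, 9): e=[14,4,30] → #
    (6,4)@(13, 9): e=[28,8,12] → #
    (7,4)@(15, 9): e=[42,12,-6] → ·
    (1,5)@(3, 11): e=[-48,0,96] → ·  [on edge]
    (4,5)@(9, 11): e=[-6,12,42] → ·
    (5,5)@(11, 11): e=[8,16,24] → #
    (7,5)@(15, 11): e=[36,24,-12] → ·
    (5,6)@(11, 13): e=[2,28,18] → #
    (6,6)@(13, 13): e=[16,32,0] → ·  [on edge]
    (5,9)@(11, 19): e=[-16,64,0] → ·  [on edge]
    (7,11)@(15, 23): e=[0,96,-48] → ·  [on edge]
  covered (6 px):
    · · · · · · · · · ·
    · · · · · · · · · ·
    · · · · · · · · · ·
    · · · · · · · · · ·
    · · · · # # # · · ·
    · · · · · # # · · ·
    · · · · · # · · · ·
    · · · · · · · · · ·
    · · · · · · · · · ·
    · · · · · · · · · ·
    · · · · · · · · · ·
    · · · · · · · · · ·
T4:
  2·area = 323
  edge (19, 5)→(19, 24): d=(0,19) right/bottom  bias=-1
  edge (19, 24)→(2, 10): d=(-17,-14) top-left  bias=+0
  edge (2, 10)→(19, 5): d=(17,-5) top-left  bias=+0
    (9,0)@(19, 1): e=[0,391,-68] → ·  [on edge]
    (9,1)@(19, 3): e=[0,357,-34] → ·  [on edge]
    (9,2)@(19, 5): e=[0,323,0] → ·  [on edge]
    (6,3)@(13, 7): e=[114,205,4] → #
    (7,3)@(15, 7): e=[76,233,14] → #
    (8,3)@(17, 7): e=[38,261,24] → #
    (9,3)@(19, 7): e=[0,289,34] → ·  [on edge]
    (3,4)@(7, 9): e=[228,87,8] → #
    (4,4)@(9, 9): e=[190,115,18] → #
    (5,4)@(11, 9): e=[152,143,28] → #
    (9,4)@(19, 9): e=[0,255,68] → ·  [on edge]
    (2,5)@(5, 11): e=[266,25,32] → #
    (9,5)@(19, 11): e=[0,221,102] → ·  [on edge]
    (9,6)@(19, 13): e=[0,187,136] → ·  [on edge]
    (9,7)@(19, 15): e=[0,153,170] → ·  [on edge]
    (9,8)@(19, 17): e=[0,119,204] → ·  [on edge]
    (9,9)@(19, 19): e=[0,85,238] → ·  [on edge]
    (9,10)@(19, 21): e=[0,51,272] → ·  [on edge]
    (9,11)@(19, 23): e=[0,17,306] → ·  [on edge]
  covered (35 px):
    · · · · · · · · · ·
    · · · · · · · · · ·
    · · · · · · · · · ·
    · · · · · · # # # ·
    · · · # # # # # # ·
    · · # # # # # # # ·
    · · · # # # # # # ·
    · · · · # # # # # ·
    · · · · · # # # # ·
    · · · · · · # # # ·
    · · · · · · · · # ·
    · · · · · · · · · ·

Final: 76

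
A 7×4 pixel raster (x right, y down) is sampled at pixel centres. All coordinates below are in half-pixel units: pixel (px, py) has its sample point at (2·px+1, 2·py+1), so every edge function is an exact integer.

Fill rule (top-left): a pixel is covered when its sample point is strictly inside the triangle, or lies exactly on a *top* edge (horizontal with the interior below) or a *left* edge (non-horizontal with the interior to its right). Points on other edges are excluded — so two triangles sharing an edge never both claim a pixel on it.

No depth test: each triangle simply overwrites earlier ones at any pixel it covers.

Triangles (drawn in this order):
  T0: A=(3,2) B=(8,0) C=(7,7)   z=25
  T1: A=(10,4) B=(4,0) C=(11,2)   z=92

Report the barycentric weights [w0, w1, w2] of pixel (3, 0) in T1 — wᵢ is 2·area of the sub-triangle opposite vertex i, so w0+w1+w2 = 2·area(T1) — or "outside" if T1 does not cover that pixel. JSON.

T0:
  2·area = 33
  edge (3, 2)→(8, 0): d=(5,-2) top-left  bias=+0
  edge (8, 0)→(7, 7): d=(-1,7) right/bottom  bias=-1
  edge (7, 7)→(3, 2): d=(-4,-5) top-left  bias=+0
    (3,0)@(7, 1): e=[3,6,24] → X
    (4,0)@(9, 1): e=[7,-8,34] → .
    (2,1)@(5, 3): e=[9,18,6] → X
    (4,1)@(9, 3): e=[17,-10,26] → .
    (2,2)@(5, 5): e=[19,16,-2] → .
    (3,2)@(7, 5): e=[23,2,8] → X
    (4,2)@(9, 5): e=[27,-12,18] → .
    (3,3)@(7, 7): e=[33,0,0] → .  [on edge]
  covered (4 px):
    . . . X . . .
    . . X X . . .
    . . . X . . .
    . . . . . . .
T1:
  2·area = 16
  edge (10, 4)→(4, 0): d=(-6,-4) top-left  bias=+0
  edge (4, 0)→(11, 2): d=(7,2) right/bottom  bias=-1
  edge (11, 2)→(10, 4): d=(-1,2) right/bottom  bias=-1
    (3,0)@(7, 1): e=[6,1,9] → X
    (4,0)@(9, 1): e=[14,-3,5] → .
    (3,1)@(7, 3): e=[-6,15,7] → .
    (4,1)@(9, 3): e=[2,11,3] → X
    (5,1)@(11, 3): e=[10,7,-1] → .
    (4,2)@(9, 5): e=[-10,25,1] → .
  covered (2 px):
    . . . X . . .
    . . . . X . .
    . . . . . . .
    . . . . . . .

Answer: [1,9,6]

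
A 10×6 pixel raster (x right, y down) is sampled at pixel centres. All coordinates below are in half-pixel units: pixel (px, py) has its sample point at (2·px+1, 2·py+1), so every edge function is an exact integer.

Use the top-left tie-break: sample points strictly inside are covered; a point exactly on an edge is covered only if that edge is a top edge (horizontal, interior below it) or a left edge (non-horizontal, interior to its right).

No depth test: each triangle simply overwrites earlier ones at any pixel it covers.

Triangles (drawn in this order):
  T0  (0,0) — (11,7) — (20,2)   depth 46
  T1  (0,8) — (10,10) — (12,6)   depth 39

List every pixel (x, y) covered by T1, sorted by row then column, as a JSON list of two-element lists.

T0:
  2·area = 118  (B↔C swapped to make it positive)
  edge (0, 0)→(20, 2): d=(20,2) right/bottom  bias=-1
  edge (20, 2)→(11, 7): d=(-9,5) right/bottom  bias=-1
  edge (11, 7)→(0, 0): d=(-11,-7) top-left  bias=+0
    (1,0)@(3, 1): e=[14,94,10] → X
    (2,0)@(5, 1): e=[10,84,24] → X
    (3,0)@(7, 1): e=[6,74,38] → X
    (4,0)@(9, 1): e=[2,64,52] → X
    (5,0)@(11, 1): e=[-2,54,66] → .
    (1,1)@(3, 3): e=[54,76,-12] → .
    (2,1)@(5, 3): e=[50,66,2] → X
    (5,1)@(11, 3): e=[38,36,44] → X
    (6,1)@(13, 3): e=[34,26,58] → X
    (7,1)@(15, 3): e=[30,16,72] → X
    (8,1)@(17, 3): e=[26,6,86] → X
    (9,1)@(19, 3): e=[22,-4,100] → .
    (5,3)@(11, 7): e=[118,0,0] → .  [on edge]
  covered (14 px):
    . X X X X . . . . .
    . . X X X X X X X .
    . . . . X X X . . .
    . . . . . . . . . .
    . . . . . . . . . .
    . . . . . . . . . .
T1:
  2·area = 44  (B↔C swapped to make it positive)
  edge (0, 8)→(12, 6): d=(12,-2) top-left  bias=+0
  edge (12, 6)→(10, 10): d=(-2,4) right/bottom  bias=-1
  edge (10, 10)→(0, 8): d=(-10,-2) top-left  bias=+0
    (3,3)@(7, 7): e=[2,18,24] → X
    (4,3)@(9, 7): e=[6,10,28] → X
    (5,3)@(11, 7): e=[10,2,32] → X
    (6,3)@(13, 7): e=[14,-6,36] → .
    (2,4)@(5, 9): e=[22,22,0] → X  [on edge]
    (5,4)@(11, 9): e=[34,-2,12] → .
    (2,5)@(5, 11): e=[46,18,-20] → .
    (3,5)@(7, 11): e=[50,10,-16] → .
    (4,5)@(9, 11): e=[54,2,-12] → .
    (7,5)@(15, 11): e=[66,-22,0] → .  [on edge]
  covered (6 px):
    . . . . . . . . . .
    . . . . . . . . . .
    . . . . . . . . . .
    . . . X X X . . . .
    . . X X X . . . . .
    . . . . . . . . . .

Final: [[3,3],[4,3],[5,3],[2,4],[3,4],[4,4]]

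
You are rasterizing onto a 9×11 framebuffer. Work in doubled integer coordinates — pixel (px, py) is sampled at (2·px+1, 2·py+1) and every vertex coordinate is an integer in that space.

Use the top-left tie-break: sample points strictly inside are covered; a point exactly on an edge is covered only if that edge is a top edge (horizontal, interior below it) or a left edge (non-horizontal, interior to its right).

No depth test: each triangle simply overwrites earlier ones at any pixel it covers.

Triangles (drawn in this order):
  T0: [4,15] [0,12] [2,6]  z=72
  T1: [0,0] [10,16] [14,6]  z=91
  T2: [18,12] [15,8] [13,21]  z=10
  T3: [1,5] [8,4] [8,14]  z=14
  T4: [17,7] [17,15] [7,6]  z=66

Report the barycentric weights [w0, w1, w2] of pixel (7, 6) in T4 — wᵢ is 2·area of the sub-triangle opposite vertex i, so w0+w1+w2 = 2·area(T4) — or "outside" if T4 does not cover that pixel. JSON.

T0:
  2·area = 30
  edge (4, 15)→(0, 12): d=(-4,-3) top-left  bias=+0
  edge (0, 12)→(2, 6): d=(2,-6) top-left  bias=+0
  edge (2, 6)→(4, 15): d=(2,9) right/bottom  bias=-1
    (1,1)@(3, 3): e=[45,0,-15] → ·  [on edge]
    (0,4)@(1, 9): e=[15,0,15] → █  [on edge]
    (1,4)@(3, 9): e=[21,12,-3] → ·
    (0,5)@(1, 11): e=[7,4,19] → █
    (1,5)@(3, 11): e=[13,16,1] → █
    (2,5)@(5, 11): e=[19,28,-17] → ·
    (0,6)@(1, 13): e=[-1,8,23] → ·
    (1,6)@(3, 13): e=[5,20,5] → █
    (2,6)@(5, 13): e=[11,32,-13] → ·
    (1,7)@(3, 15): e=[-3,24,9] → ·
  covered (4 px):
    · · · · · · · · ·
    · · · · · · · · ·
    · · · · · · · · ·
    · · · · · · · · ·
    █ · · · · · · · ·
    █ █ · · · · · · ·
    · █ · · · · · · ·
    · · · · · · · · ·
    · · · · · · · · ·
    · · · · · · · · ·
    · · · · · · · · ·
T1:
  2·area = 164  (B↔C swapped to make it positive)
  edge (0, 0)→(14, 6): d=(14,6) right/bottom  bias=-1
  edge (14, 6)→(10, 16): d=(-4,10) right/bottom  bias=-1
  edge (10, 16)→(0, 0): d=(-10,-16) top-left  bias=+0
    (0,0)@(1, 1): e=[8,150,6] → █
    (1,0)@(3, 1): e=[-4,130,38] → ·
    (0,1)@(1, 3): e=[36,142,-14] → ·
    (1,1)@(3, 3): e=[24,122,18] → █
    (2,1)@(5, 3): e=[12,102,50] → █
    (3,1)@(7, 3): e=[0,82,82] → ·  [on edge]
    (1,2)@(3, 5): e=[52,114,-2] → ·
    (2,2)@(5, 5): e=[40,94,30] → █
    (3,2)@(7, 5): e=[28,74,62] → █
    (4,2)@(9, 5): e=[16,54,94] → █
    (5,2)@(11, 5): e=[4,34,126] → █
    (6,2)@(13, 5): e=[-8,14,158] → ·
  covered (20 px):
    █ · · · · · · · ·
    · █ █ · · · · · ·
    · · █ █ █ █ · · ·
    · · █ █ █ █ █ · ·
    · · · █ █ █ · · ·
    · · · █ █ █ · · ·
    · · · · █ █ · · ·
    · · · · · · · · ·
    · · · · · · · · ·
    · · · · · · · · ·
    · · · · · · · · ·
T2:
  2·area = 47  (B↔C swapped to make it positive)
  edge (18, 12)→(13, 21): d=(-5,9) right/bottom  bias=-1
  edge (13, 21)→(15, 8): d=(2,-13) top-left  bias=+0
  edge (15, 8)→(18, 12): d=(3,4) right/bottom  bias=-1
    (7,4)@(15, 9): e=[42,2,3] → █
    (8,4)@(17, 9): e=[24,28,-5] → ·
    (7,5)@(15, 11): e=[32,6,9] → █
    (8,5)@(17, 11): e=[14,32,1] → █
    (7,6)@(15, 13): e=[22,10,15] → █
    (7,7)@(15, 15): e=[12,14,21] → █
    (8,7)@(17, 15): e=[-6,40,13] → ·
    (7,8)@(15, 17): e=[2,18,27] → █
    (8,8)@(17, 17): e=[-16,44,19] → ·
    (7,9)@(15, 19): e=[-8,22,33] → ·
    (6,10)@(13, 21): e=[0,0,47] → ·  [on edge]
  covered (7 px):
    · · · · · · · · ·
    · · · · · · · · ·
    · · · · · · · · ·
    · · · · · · · · ·
    · · · · · · · █ ·
    · · · · · · · █ █
    · · · · · · · █ █
    · · · · · · · █ ·
    · · · · · · · █ ·
    · · · · · · · · ·
    · · · · · · · · ·
T3:
  2·area = 70
  edge (1, 5)→(8, 4): d=(7,-1) top-left  bias=+0
  edge (8, 4)→(8, 14): d=(0,10) right/bottom  bias=-1
  edge (8, 14)→(1, 5): d=(-7,-9) top-left  bias=+0
    (7,1)@(15, 3): e=[0,-70,140] → ·  [on edge]
    (0,2)@(1, 5): e=[0,70,0] → █  [on edge]
    (1,2)@(3, 5): e=[2,50,18] → █
    (2,2)@(5, 5): e=[4,30,36] → █
    (3,2)@(7, 5): e=[6,10,54] → █
    (4,2)@(9, 5): e=[8,-10,72] → ·
    (0,3)@(1, 7): e=[14,70,-14] → ·
    (1,3)@(3, 7): e=[16,50,4] → █
    (4,3)@(9, 7): e=[22,-10,58] → ·
    (1,4)@(3, 9): e=[30,50,-10] → ·
    (2,4)@(5, 9): e=[32,30,8] → █
    (4,4)@(9, 9): e=[36,-10,44] → ·
  covered (10 px):
    · · · · · · · · ·
    · · · · · · · · ·
    █ █ █ █ · · · · ·
    · █ █ █ · · · · ·
    · · █ █ · · · · ·
    · · · █ · · · · ·
    · · · · · · · · ·
    · · · · · · · · ·
    · · · · · · · · ·
    · · · · · · · · ·
    · · · · · · · · ·
T4:
  2·area = 80
  edge (17, 7)→(17, 15): d=(0,8) right/bottom  bias=-1
  edge (17, 15)→(7, 6): d=(-10,-9) top-left  bias=+0
  edge (7, 6)→(17, 7): d=(10,1) right/bottom  bias=-1
    (8,0)@(17, 1): e=[0,140,-60] → ·  [on edge]
    (8,1)@(17, 3): e=[0,120,-40] → ·  [on edge]
    (8,2)@(17, 5): e=[0,100,-20] → ·  [on edge]
    (4,3)@(9, 7): e=[64,8,8] → █
    (5,3)@(11, 7): e=[48,26,6] → █
    (6,3)@(13, 7): e=[32,44,4] → █
    (7,3)@(15, 7): e=[16,62,2] → █
    (8,3)@(17, 7): e=[0,80,0] → ·  [on edge]
    (4,4)@(9, 9): e=[64,-12,28] → ·
    (5,4)@(11, 9): e=[48,6,26] → █
    (8,4)@(17, 9): e=[0,60,20] → ·  [on edge]
    (5,5)@(11, 11): e=[48,-14,46] → ·
    (8,5)@(17, 11): e=[0,40,40] → ·  [on edge]
    (8,6)@(17, 13): e=[0,20,60] → ·  [on edge]
    (8,7)@(17, 15): e=[0,0,80] → ·  [on edge]
    (8,8)@(17, 17): e=[0,-20,100] → ·  [on edge]
    (8,9)@(17, 19): e=[0,-40,120] → ·  [on edge]
    (8,10)@(17, 21): e=[0,-60,140] → ·  [on edge]
  covered (10 px):
    · · · · · · · · ·
    · · · · · · · · ·
    · · · · · · · · ·
    · · · · █ █ █ █ ·
    · · · · · █ █ █ ·
    · · · · · · █ █ ·
    · · · · · · · █ ·
    · · · · · · · · ·
    · · · · · · · · ·
    · · · · · · · · ·
    · · · · · · · · ·

Result: [2,62,16]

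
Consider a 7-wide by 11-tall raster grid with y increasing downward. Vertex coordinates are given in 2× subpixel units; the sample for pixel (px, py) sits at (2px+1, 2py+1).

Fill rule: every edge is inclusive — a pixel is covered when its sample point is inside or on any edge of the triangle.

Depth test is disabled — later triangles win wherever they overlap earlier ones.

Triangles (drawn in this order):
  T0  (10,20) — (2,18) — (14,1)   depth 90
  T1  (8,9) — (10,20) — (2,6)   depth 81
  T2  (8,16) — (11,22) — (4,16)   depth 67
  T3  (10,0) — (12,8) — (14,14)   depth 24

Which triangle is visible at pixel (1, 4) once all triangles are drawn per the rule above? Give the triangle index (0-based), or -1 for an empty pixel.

T0:
  2·area = 160
  edge (10, 20)→(2, 18): d=(-8,-2) inclusive
  edge (2, 18)→(14, 1): d=(12,-17) inclusive
  edge (14, 1)→(10, 20): d=(-4,19) inclusive
    (6,1)@(13, 3): e=[142,7,11] → #
    (6,2)@(13, 5): e=[126,31,3] → #
    (5,3)@(11, 7): e=[106,21,33] → #
    (6,3)@(13, 7): e=[110,55,-5] → ·
    (4,4)@(9, 9): e=[86,11,63] → #
    (6,4)@(13, 9): e=[94,79,-13] → ·
    (3,5)@(7, 11): e=[66,1,93] → #
    (6,5)@(13, 11): e=[78,103,-21] → ·
    (3,6)@(7, 13): e=[50,25,85] → #
    (6,6)@(13, 13): e=[62,127,-29] → ·
    (2,7)@(5, 15): e=[30,15,115] → #
    (6,7)@(13, 15): e=[46,151,-37] → ·
  covered (21 px):
    · · · · · · ·
    · · · · · · #
    · · · · · · #
    · · · · · # ·
    · · · · # # ·
    · · · # # # ·
    · · · # # # ·
    · · # # # # ·
    · # # # # · ·
    · · · # # · ·
    · · · · · · ·
T1:
  2·area = 60
  edge (8, 9)→(10, 20): d=(2,11) inclusive
  edge (10, 20)→(2, 6): d=(-8,-14) inclusive
  edge (2, 6)→(8, 9): d=(6,3) inclusive
    (1,3)@(3, 7): e=[51,6,3] → #
    (2,3)@(5, 7): e=[29,34,-3] → ·
    (1,4)@(3, 9): e=[55,-10,15] → ·
    (2,4)@(5, 9): e=[33,18,9] → #
    (3,4)@(7, 9): e=[11,46,3] → #
    (4,4)@(9, 9): e=[-11,74,-3] → ·
    (2,5)@(5, 11): e=[37,2,21] → #
    (4,5)@(9, 11): e=[-7,58,9] → ·
    (2,6)@(5, 13): e=[41,-14,33] → ·
    (3,6)@(7, 13): e=[19,14,27] → #
    (4,6)@(9, 13): e=[-3,42,21] → ·
    (3,7)@(7, 15): e=[23,-2,39] → ·
  covered (8 px):
    · · · · · · ·
    · · · · · · ·
    · · · · · · ·
    · # · · · · ·
    · · # # · · ·
    · · # # · · ·
    · · · # · · ·
    · · · · # · ·
    · · · · # · ·
    · · · · · · ·
    · · · · · · ·
T2:
  2·area = 24
  edge (8, 16)→(11, 22): d=(3,6) inclusive
  edge (11, 22)→(4, 16): d=(-7,-6) inclusive
  edge (4, 16)→(8, 16): d=(4,0) inclusive
    (3,8)@(7, 17): e=[9,11,4] → #
    (4,8)@(9, 17): e=[-3,23,4] → ·
    (3,9)@(7, 19): e=[15,-3,12] → ·
    (4,9)@(9, 19): e=[3,9,12] → #
    (5,9)@(11, 19): e=[-9,21,12] → ·
    (4,10)@(9, 21): e=[9,-5,20] → ·
  covered (2 px):
    · · · · · · ·
    · · · · · · ·
    · · · · · · ·
    · · · · · · ·
    · · · · · · ·
    · · · · · · ·
    · · · · · · ·
    · · · · · · ·
    · · · # · · ·
    · · · · # · ·
    · · · · · · ·
T3:
  2·area = 4  (B↔C swapped to make it positive)
  edge (10, 0)→(14, 14): d=(4,14) inclusive
  edge (14, 14)→(12, 8): d=(-2,-6) inclusive
  edge (12, 8)→(10, 0): d=(-2,-8) inclusive
    (5,2)@(11, 5): e=[6,0,-2] → ·  [on edge]
    (6,5)@(13, 11): e=[2,0,2] → #  [on edge]
    (6,6)@(13, 13): e=[10,-4,-2] → ·
  covered (1 px):
    · · · · · · ·
    · · · · · · ·
    · · · · · · ·
    · · · · · · ·
    · · · · · · ·
    · · · · · · #
    · · · · · · ·
    · · · · · · ·
    · · · · · · ·
    · · · · · · ·
    · · · · · · ·

Z-buffer (winner per pixel, '.' = empty):
  . . . . . . .
  . . . . . . 0
  . . . . . . 0
  . 1 . . . 0 .
  . . 1 1 0 0 .
  . . 1 1 0 0 3
  . . . 1 0 0 .
  . . 0 0 1 0 .
  . 0 0 2 1 . .
  . . . 0 2 . .
  . . . . . . .

Final: -1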